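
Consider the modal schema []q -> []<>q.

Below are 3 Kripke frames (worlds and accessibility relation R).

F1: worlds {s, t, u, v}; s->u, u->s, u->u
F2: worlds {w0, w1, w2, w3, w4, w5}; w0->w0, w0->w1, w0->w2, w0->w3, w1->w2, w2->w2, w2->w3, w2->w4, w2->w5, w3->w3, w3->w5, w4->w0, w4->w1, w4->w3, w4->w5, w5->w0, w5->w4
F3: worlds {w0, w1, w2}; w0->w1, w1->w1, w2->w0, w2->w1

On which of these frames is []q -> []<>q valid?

Frame correspondent (Sahlqvist): forall x forall z (xRz -> exists w (xRw & zRw)) — i.e. a generalized confluence (Geach) condition.
F1: holds.
F2: fails — w3Rw5 but no w with w3Rw and w5Rw.
F3: holds.
Valid on: F1, F3.

F1, F3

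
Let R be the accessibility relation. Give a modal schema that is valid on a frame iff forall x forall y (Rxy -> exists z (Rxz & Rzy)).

The condition is density. The C4 schema □□p → □p defines it.
Suppose □□p→□p is valid. Take Rxy and set V(p)={w : xR²w}. Then □□p at x, so □p at x, so p at y, i.e. ∃z(Rxz∧Rzy).

□□p → □p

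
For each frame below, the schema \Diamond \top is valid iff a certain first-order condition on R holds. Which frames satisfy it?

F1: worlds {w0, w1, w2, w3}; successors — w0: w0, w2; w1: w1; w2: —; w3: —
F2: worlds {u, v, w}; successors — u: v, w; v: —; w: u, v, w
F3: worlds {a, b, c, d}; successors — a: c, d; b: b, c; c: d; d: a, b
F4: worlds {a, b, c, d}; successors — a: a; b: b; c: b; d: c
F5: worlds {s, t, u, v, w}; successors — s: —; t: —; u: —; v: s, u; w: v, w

Frame correspondent (Sahlqvist): \forall x \exists y Rxy — i.e. seriality.
F1: fails — world w2 has no successor.
F2: fails — world v has no successor.
F3: condition met.
F4: condition met.
F5: fails — world s has no successor.

F3, F4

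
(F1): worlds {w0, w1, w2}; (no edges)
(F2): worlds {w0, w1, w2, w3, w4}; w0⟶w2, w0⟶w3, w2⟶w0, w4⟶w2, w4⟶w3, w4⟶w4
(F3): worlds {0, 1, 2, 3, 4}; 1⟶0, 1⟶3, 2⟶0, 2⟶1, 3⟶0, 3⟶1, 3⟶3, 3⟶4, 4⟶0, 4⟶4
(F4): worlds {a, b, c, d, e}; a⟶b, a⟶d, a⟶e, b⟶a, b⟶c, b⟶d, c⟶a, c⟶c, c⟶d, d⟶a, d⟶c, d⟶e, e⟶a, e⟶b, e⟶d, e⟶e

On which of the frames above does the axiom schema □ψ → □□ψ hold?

(F1)

Frame correspondent (Sahlqvist): ∀x ∀y ∀z (Rxy ∧ Ryz → Rxz) — i.e. transitivity.
(F1): satisfies the condition.
(F2): fails — Rw4w2 and Rw2w0 but not Rw4w0.
(F3): fails — R21 and R13 but not R23.
(F4): fails — Rcd and Rde but not Rce.
Valid on: (F1).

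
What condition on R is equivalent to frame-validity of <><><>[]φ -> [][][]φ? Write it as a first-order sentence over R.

This is a Sahlqvist (Geach-type) schema ◇^3□^1φ → □^3◇^0φ.
First-order correspondent: forall x forall y forall z ((x R^3 y & x R^3 z) -> exists w (yRw & z = w)).

forall x forall y forall z ((x R^3 y & x R^3 z) -> exists w (yRw & z = w))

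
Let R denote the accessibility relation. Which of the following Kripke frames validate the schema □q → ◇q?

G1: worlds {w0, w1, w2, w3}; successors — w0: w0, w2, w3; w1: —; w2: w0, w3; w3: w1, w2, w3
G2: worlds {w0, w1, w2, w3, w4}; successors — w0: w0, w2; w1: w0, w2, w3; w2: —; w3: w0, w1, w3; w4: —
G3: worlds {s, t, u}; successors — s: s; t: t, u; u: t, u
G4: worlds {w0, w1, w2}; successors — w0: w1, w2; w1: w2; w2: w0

G3, G4

This is the axiom for seriality; its first-order frame correspondent is ∀x ∃y Rxy.
G1: fails — world w1 has no successor.
G2: fails — world w2 has no successor.
G3: condition met.
G4: condition met.
Valid on: G3, G4.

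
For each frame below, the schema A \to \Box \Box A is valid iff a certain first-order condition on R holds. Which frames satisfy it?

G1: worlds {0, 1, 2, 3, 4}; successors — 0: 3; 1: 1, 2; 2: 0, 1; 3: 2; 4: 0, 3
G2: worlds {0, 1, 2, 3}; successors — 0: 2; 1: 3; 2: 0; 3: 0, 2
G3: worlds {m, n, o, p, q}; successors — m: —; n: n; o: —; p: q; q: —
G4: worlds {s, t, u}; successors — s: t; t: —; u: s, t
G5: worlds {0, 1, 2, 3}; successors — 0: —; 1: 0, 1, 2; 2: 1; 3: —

The schema corresponds to a generalized confluence (Geach) condition: \forall x \forall z (x R^2 z \to \exists w (x = w \wedge z = w)).
G1: fails — 0R²2 but 0 ≠ 2.
G2: fails — 1R²0 but 1 ≠ 0.
G3: condition met.
G4: fails — uR²t but u ≠ t.
G5: fails — 1R²0 but 1 ≠ 0.
Valid on: G3.

G3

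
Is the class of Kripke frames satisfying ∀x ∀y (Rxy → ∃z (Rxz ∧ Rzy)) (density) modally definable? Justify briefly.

The condition is density. A defining modal formula is □□r → □r.
Suppose □□r→□r is valid. Take Rxy and set V(r)={w : xR²w}. Then □□r at x, so □r at x, so r at y, i.e. ∃z(Rxz∧Rzy).

Yes — defined by □□r → □r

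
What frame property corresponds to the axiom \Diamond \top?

seriality

◇⊤ holds at w iff w has a successor, so frame-validity of ◇⊤ is exactly seriality. Equivalently via □ψ → ◇ψ:
Suppose □ψ→◇ψ is valid. At any x set V(ψ)=W. Then □ψ at x, so ◇ψ at x, so x has a successor.
The converse is a direct semantic check.
Frame condition: \forall x \exists y Rxy.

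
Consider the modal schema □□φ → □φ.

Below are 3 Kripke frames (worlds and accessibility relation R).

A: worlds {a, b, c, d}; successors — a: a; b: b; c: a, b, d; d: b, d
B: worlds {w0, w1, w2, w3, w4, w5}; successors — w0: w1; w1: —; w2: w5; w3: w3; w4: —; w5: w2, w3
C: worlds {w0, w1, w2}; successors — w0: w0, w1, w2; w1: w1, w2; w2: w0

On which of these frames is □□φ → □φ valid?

A, C

Frame correspondent (Sahlqvist): ∀x ∀y (Rxy → ∃z (Rxz ∧ Rzy)) — i.e. density.
A: holds.
B: fails — Rw5w2 but no z with Rw5z and Rzw2.
C: holds.
Valid on: A, C.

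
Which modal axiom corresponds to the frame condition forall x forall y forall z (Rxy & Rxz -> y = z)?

A defining formula is ◇p → □p (the CD axiom).
Suppose ◇p→□p is valid. Take Rxy, Rxz and set V(p)={y}. Then ◇p at x, so □p at x, so p at z, i.e. z=y.

◇p → □p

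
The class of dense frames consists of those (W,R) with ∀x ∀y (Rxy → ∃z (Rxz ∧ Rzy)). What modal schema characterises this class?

□□p → □p

This is density; the standard corresponding axiom is C4: □□p → □p.
Suppose □□p→□p is valid. Take Rxy and set V(p)={w : xR²w}. Then □□p at x, so □p at x, so p at y, i.e. ∃z(Rxz∧Rzy).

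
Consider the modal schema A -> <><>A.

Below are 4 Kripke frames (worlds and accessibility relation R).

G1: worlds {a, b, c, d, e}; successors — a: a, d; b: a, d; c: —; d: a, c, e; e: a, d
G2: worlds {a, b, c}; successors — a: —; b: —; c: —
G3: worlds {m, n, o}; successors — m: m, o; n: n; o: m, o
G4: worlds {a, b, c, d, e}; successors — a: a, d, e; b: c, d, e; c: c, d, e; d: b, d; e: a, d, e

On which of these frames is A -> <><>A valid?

G3, G4

The schema corresponds to a generalized confluence (Geach) condition: forall x exists w (x = w & x R^2 w).
G1: fails — at b but no w with b=w and bR²w.
G2: fails — at a but no w with a=w and aR²w.
G3: satisfies the condition.
G4: satisfies the condition.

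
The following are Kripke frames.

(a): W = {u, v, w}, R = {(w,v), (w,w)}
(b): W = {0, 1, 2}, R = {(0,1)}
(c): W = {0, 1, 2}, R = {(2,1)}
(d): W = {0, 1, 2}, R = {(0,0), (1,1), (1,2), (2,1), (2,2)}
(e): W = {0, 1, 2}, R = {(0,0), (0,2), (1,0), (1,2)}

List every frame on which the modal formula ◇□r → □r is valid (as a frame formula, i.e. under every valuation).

The schema corresponds to the Euclidean property: ∀x ∀y ∀z (Rxy ∧ Rxz → Ryz).
(a): fails — Rwv and Rww but not Rvw.
(b): fails — R01 and R01 but not R11.
(c): fails — R21 and R21 but not R11.
(d): condition met.
(e): fails — R02 and R00 but not R20.

(d)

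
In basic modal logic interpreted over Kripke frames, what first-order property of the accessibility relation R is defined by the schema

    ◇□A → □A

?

the Euclidean property: ∀x ∀y ∀z (Rxy ∧ Rxz → Ryz)

This schema is equivalent to the 5 axiom ◇A → □◇A.
Its frame correspondent is the Euclidean property — ∀x ∀y ∀z (Rxy ∧ Rxz → Ryz).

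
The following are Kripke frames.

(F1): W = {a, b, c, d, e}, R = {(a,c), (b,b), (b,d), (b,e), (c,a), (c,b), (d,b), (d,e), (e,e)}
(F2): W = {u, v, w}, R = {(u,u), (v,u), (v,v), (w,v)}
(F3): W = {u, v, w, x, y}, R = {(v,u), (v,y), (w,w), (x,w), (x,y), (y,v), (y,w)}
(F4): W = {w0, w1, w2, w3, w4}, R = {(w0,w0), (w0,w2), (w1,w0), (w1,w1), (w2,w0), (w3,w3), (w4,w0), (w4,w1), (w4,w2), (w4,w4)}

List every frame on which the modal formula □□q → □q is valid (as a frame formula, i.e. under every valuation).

This is the axiom for density; its first-order frame correspondent is ∀x ∀y (Rxy → ∃z (Rxz ∧ Rzy)).
(F1): fails — Rac but no z with Raz and Rzc.
(F2): holds.
(F3): fails — Rvu but no z with Rvz and Rzu.
(F4): holds.

(F2), (F4)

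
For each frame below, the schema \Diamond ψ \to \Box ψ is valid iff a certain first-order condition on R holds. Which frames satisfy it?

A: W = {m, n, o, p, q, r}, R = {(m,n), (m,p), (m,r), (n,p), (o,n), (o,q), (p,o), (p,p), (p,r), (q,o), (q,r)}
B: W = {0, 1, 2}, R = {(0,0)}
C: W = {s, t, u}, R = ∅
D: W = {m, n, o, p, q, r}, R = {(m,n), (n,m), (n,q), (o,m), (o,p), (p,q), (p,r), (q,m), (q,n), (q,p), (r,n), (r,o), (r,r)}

The schema corresponds to partial functionality: \forall x \forall y \forall z (Rxy \wedge Rxz \to y = z).
A: fails — m sees both n and p.
B: condition met.
C: condition met.
D: fails — n sees both m and q.

B, C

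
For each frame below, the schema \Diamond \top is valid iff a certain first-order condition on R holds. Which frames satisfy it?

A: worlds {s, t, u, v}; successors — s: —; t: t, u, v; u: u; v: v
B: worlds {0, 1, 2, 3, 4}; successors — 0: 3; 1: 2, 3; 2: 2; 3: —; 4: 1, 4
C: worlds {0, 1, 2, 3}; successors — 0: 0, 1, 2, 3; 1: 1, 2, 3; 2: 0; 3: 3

C

The schema corresponds to seriality: \forall x \exists y Rxy.
A: fails — world s has no successor.
B: fails — world 3 has no successor.
C: holds.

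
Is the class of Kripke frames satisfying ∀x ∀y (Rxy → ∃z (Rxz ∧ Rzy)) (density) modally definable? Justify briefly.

Yes, by □□p → □p

Yes: it is density, defined by the C4 schema □□p → □p.
Suppose □□p→□p is valid. Take Rxy and set V(p)={w : xR²w}. Then □□p at x, so □p at x, so p at y, i.e. ∃z(Rxz∧Rzy).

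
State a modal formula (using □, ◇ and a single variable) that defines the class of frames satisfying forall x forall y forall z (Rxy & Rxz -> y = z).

A defining formula is ◇s → □s (the CD axiom).
Suppose ◇s→□s is valid. Take Rxy, Rxz and set V(s)={y}. Then ◇s at x, so □s at x, so s at z, i.e. z=y.

◇s → □s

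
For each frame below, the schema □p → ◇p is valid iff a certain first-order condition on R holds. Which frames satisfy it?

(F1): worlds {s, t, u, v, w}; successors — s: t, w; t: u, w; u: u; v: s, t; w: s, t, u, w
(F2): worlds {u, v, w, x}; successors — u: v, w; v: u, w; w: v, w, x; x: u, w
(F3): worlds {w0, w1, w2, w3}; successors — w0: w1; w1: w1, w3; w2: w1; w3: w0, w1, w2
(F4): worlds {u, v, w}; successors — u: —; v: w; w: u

(F1), (F2), (F3)

The schema corresponds to seriality: ∀x ∃y Rxy.
(F1): ✓.
(F2): ✓.
(F3): ✓.
(F4): fails — world u has no successor.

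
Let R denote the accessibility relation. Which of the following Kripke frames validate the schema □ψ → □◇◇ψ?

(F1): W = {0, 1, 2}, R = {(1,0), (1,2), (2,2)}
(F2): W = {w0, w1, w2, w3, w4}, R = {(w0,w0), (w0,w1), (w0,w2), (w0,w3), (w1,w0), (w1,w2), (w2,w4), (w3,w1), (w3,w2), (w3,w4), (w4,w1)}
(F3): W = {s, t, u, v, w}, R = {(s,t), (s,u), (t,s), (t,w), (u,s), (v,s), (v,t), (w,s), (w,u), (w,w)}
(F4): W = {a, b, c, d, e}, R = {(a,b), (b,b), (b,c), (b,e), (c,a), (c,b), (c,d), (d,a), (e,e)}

(F3)

The schema corresponds to a generalized confluence (Geach) condition: ∀x ∀z (xRz → ∃w (xRw ∧ zR²w)).
(F1): fails — 1R0 but no w with 1Rw and 0R²w.
(F2): fails — w1Rw2 but no w with w1Rw and w2R²w.
(F3): condition met.
(F4): fails — dRa but no w with dRw and aR²w.
Valid on: (F3).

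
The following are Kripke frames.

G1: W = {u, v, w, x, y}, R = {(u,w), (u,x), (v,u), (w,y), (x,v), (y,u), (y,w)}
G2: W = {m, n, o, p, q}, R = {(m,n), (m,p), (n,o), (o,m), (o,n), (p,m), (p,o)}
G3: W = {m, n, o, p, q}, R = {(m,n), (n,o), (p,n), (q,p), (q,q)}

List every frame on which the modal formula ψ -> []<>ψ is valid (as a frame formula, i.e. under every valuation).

The schema corresponds to symmetry: forall x forall y (Rxy -> Ryx).
G1: fails — Ruw but not Rwu.
G2: fails — Rom but not Rmo.
G3: fails — Rpn but not Rnp.

none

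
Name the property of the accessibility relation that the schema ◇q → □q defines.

partial functionality: ∀x ∀y ∀z (Rxy ∧ Rxz → y = z)

Suppose ◇q→□q is valid. Take Rxy, Rxz and set V(q)={y}. Then ◇q at x, so □q at x, so q at z, i.e. z=y.
The converse is a direct semantic check.
So the correspondent is partial functionality.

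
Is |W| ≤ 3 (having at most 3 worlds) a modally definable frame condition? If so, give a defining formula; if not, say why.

Any modally definable frame class is closed under disjoint unions.
Any modal formula valid on each of 4 disjoint one-world frames is valid on their disjoint union (validity is preserved under disjoint unions). Each one-world frame has |W|=1≤3, but the union has |W|=4.
So the class is not modally definable.

No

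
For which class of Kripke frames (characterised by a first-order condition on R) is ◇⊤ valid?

Seriality

This schema is equivalent to the D axiom □φ → ◇φ.
Its frame correspondent is seriality — ∀x ∃y Rxy.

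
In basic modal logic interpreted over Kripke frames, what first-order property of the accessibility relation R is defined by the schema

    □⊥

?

emptiness of R

□⊥ is valid iff no world has any successor (otherwise □⊥ fails at any world with one).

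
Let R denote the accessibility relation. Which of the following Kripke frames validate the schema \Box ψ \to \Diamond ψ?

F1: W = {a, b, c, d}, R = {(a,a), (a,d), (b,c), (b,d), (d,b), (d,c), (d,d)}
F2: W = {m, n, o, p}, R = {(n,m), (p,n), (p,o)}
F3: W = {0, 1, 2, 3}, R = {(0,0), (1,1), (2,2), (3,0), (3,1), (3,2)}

F3

Frame correspondent (Sahlqvist): \forall x \exists y Rxy — i.e. seriality.
F1: fails — world c has no successor.
F2: fails — world m has no successor.
F3: holds.
Valid on: F3.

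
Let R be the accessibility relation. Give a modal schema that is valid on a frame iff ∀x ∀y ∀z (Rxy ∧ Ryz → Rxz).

□ψ → □□ψ

This is transitivity; the standard corresponding axiom is 4: □ψ → □□ψ.
Suppose □ψ→□□ψ is valid. Take Rxy, Ryz and set V(ψ)={w : Rxw}. Then □ψ at x, so □□ψ at x, so □ψ at y, so ψ at z, i.e. Rxz.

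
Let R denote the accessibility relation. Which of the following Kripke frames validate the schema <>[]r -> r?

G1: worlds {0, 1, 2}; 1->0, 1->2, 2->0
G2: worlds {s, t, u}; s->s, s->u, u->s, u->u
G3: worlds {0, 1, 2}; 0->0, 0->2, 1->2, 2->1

The schema corresponds to symmetry: forall x forall y (Rxy -> Ryx).
G1: fails — R12 but not R21.
G2: holds.
G3: fails — R02 but not R20.

G2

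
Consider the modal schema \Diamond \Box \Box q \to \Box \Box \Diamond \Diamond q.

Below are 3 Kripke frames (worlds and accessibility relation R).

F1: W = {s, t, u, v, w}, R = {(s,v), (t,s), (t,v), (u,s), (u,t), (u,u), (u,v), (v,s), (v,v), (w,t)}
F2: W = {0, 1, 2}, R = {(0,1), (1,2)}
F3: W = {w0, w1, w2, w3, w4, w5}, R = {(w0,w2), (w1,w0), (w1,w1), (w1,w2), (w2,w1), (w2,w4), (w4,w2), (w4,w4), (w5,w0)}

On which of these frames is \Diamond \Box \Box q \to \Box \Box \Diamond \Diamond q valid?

F1, F3

The schema corresponds to a generalized confluence (Geach) condition: \forall x \forall y \forall z ((xRy \wedge x R^2 z) \to \exists w (y R^2 w \wedge z R^2 w)).
F1: holds.
F2: fails — 0R1, 0R²2 but no w with 1R²w and 2R²w.
F3: holds.
Valid on: F1, F3.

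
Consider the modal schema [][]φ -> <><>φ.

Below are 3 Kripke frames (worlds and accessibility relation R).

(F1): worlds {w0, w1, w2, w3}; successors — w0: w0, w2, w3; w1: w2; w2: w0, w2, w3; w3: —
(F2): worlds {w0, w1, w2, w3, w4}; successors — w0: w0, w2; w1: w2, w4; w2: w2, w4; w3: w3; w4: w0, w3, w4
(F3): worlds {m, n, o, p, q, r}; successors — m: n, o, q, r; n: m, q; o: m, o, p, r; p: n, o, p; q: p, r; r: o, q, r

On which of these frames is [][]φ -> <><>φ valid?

(F2), (F3)

This is the axiom for a generalized confluence (Geach) condition; its first-order frame correspondent is forall x exists w (x R^2 w & x R^2 w).
(F1): fails — at w3 but no w with w3R²w and w3R²w.
(F2): ✓.
(F3): ✓.
Valid on: (F2), (F3).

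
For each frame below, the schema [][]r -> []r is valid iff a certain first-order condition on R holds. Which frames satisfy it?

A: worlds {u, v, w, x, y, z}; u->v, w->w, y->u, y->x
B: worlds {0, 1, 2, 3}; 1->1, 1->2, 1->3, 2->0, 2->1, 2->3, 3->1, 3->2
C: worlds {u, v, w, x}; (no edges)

C

Frame correspondent (Sahlqvist): forall x forall y (Rxy -> exists z (Rxz & Rzy)) — i.e. density.
A: fails — Ruv but no t with Rut and Rtv.
B: fails — R20 but no z with R2z and Rz0.
C: ✓.
Valid on: C.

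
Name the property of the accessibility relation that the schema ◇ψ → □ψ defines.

Partial functionality

Suppose ◇ψ→□ψ is valid. Take Rxy, Rxz and set V(ψ)={y}. Then ◇ψ at x, so □ψ at x, so ψ at z, i.e. z=y.
Conversely, any frame satisfying ∀x ∀y ∀z (Rxy ∧ Rxz → y = z) validates the schema.
So the correspondent is partial functionality.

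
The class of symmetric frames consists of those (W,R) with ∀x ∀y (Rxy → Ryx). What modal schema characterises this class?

The condition is symmetry. The B schema p → □◇p defines it.
Suppose p→□◇p is valid. Take Rxy and set V(p)={x}. Then p at x, so □◇p at x, so ◇p at y, so some z with Ryz has p; z=x, i.e. Ryx.

p → □◇p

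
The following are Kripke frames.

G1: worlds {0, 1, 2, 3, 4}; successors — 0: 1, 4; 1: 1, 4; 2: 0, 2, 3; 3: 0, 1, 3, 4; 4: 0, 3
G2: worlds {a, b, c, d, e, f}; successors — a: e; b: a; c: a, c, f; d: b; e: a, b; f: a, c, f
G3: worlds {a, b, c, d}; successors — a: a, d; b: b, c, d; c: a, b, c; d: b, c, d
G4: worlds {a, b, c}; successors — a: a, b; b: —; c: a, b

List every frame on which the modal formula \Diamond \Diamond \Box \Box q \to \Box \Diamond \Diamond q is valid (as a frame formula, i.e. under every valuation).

Frame correspondent (Sahlqvist): \forall x \forall y \forall z ((x R^2 y \wedge xRz) \to \exists w (y R^2 w \wedge z R^2 w)) — i.e. a generalized confluence (Geach) condition.
G1: condition met.
G2: fails — dR²a, dRb but no w with aR²w and bR²w.
G3: condition met.
G4: fails — aR²a, aRb but no w with aR²w and bR²w.

G1, G3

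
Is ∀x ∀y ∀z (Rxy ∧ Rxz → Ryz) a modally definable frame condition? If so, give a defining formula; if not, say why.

Yes — defined by ◇r → □◇r

The condition is the Euclidean property. A defining modal formula is ◇r → □◇r.
Suppose ◇r→□◇r is valid. Take Rxy, Rxz and set V(r)={y}. Then ◇r at x, so □◇r at x, so ◇r at z, so some w with Rzw has r; w=y, i.e. Rzy. By symmetry of the argument, Ryz.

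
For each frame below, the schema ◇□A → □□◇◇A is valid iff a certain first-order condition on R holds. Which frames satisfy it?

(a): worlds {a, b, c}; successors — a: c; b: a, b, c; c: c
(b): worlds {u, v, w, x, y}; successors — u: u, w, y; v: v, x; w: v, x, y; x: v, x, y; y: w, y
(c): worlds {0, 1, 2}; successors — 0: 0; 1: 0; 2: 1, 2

(a), (b)

Frame correspondent (Sahlqvist): ∀x ∀y ∀z ((xRy ∧ xR²z) → ∃w (yRw ∧ zR²w)) — i.e. a generalized confluence (Geach) condition.
(a): condition met.
(b): condition met.
(c): fails — 2R2, 2R²0 but no w with 2Rw and 0R²w.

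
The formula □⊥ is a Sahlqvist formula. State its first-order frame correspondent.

emptiness of R

□⊥ is valid iff no world has any successor (otherwise □⊥ fails at any world with one).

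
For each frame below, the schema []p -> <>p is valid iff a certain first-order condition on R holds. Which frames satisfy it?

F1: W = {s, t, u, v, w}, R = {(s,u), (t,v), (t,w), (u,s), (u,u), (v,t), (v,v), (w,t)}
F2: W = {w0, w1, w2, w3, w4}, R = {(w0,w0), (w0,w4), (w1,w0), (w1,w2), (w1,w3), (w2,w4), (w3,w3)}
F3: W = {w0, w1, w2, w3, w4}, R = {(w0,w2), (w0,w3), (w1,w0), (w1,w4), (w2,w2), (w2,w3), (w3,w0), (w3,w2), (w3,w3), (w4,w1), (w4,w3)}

This is the axiom for seriality; its first-order frame correspondent is forall x exists y Rxy.
F1: satisfies the condition.
F2: fails — world w4 has no successor.
F3: satisfies the condition.

F1, F3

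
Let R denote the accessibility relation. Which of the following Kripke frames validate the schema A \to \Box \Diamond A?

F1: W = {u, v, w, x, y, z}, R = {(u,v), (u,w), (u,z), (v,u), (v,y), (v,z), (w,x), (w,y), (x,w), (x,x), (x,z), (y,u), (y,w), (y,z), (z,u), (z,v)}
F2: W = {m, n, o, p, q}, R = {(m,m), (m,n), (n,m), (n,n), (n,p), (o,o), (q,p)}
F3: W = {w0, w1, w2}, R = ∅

This is the axiom for symmetry; its first-order frame correspondent is \forall x \forall y (Rxy \to Ryx).
F1: fails — Ruw but not Rwu.
F2: fails — Rqp but not Rpq.
F3: ✓.

F3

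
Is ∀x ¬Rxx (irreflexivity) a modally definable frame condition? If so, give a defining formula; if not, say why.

Not modally definable

Any modally definable frame class is closed under surjective bounded morphisms.
The 4-cycle (worlds s,t,u,v with s→t→u→v→s) is irreflexive, and the map sending every world to a single reflexive point • is a surjective bounded morphism (forth: every edge maps to (•,•); back: every world has a successor). So any modal formula valid on the 4-cycle is also valid on the reflexive point, which is not irreflexive.
So the class is not modally definable.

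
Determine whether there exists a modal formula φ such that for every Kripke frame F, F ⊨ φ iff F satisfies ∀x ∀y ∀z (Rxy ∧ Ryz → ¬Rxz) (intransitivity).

Not modally definable

Any modally definable frame class is closed under surjective bounded morphisms.
The 3-cycle (worlds s,t,u with s→t→u→s) is intransitive. Mapping every world to a single reflexive point • is a surjective bounded morphism; the reflexive point is not intransitive (R••∧R•• but R••).
So the class is not modally definable.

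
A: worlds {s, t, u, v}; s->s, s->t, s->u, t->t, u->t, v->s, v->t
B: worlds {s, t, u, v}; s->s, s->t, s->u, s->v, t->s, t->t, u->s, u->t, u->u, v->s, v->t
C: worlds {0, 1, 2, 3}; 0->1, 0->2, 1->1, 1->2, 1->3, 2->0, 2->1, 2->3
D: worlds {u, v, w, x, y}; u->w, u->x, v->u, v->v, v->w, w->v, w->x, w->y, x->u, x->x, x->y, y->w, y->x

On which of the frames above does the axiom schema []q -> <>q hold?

The schema corresponds to seriality: forall x exists y Rxy.
A: condition met.
B: condition met.
C: fails — world 3 has no successor.
D: condition met.
Valid on: A, B, D.

A, B, D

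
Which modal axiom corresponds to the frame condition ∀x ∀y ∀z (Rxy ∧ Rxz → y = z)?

◇s → □s

This is partial functionality; the standard corresponding axiom is CD: ◇s → □s.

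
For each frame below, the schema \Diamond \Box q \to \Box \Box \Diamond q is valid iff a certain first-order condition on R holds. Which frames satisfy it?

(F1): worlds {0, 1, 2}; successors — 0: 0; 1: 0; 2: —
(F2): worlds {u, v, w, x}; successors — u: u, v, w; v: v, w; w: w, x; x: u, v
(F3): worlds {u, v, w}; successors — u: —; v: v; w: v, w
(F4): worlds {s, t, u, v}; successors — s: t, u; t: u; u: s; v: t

(F1), (F3)

The schema corresponds to a generalized confluence (Geach) condition: \forall x \forall y \forall z ((xRy \wedge x R^2 z) \to \exists w (yRw \wedge zRw)).
(F1): satisfies the condition.
(F2): fails — uRw, uR²x but no t with wRt and xRt.
(F3): satisfies the condition.
(F4): fails — sRt, sR²u but no w with tRw and uRw.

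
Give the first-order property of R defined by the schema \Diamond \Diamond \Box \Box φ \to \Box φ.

\forall x \forall y \forall z ((x R^2 y \wedge xRz) \to \exists w (y R^2 w \wedge z = w))

This is a Sahlqvist (Geach-type) schema ◇^2□^2φ → □^1◇^0φ.
First-order correspondent: \forall x \forall y \forall z ((x R^2 y \wedge xRz) \to \exists w (y R^2 w \wedge z = w)).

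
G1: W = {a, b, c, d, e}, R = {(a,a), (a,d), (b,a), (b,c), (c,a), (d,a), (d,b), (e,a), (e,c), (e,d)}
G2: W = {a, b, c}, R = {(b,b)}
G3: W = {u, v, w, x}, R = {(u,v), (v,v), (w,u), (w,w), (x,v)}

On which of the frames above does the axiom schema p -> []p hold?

The schema corresponds to a generalized confluence (Geach) condition: forall x forall z (xRz -> exists w (x = w & z = w)).
G1: fails — aRd but a ≠ d.
G2: ✓.
G3: fails — uRv but u ≠ v.
Valid on: G2.

G2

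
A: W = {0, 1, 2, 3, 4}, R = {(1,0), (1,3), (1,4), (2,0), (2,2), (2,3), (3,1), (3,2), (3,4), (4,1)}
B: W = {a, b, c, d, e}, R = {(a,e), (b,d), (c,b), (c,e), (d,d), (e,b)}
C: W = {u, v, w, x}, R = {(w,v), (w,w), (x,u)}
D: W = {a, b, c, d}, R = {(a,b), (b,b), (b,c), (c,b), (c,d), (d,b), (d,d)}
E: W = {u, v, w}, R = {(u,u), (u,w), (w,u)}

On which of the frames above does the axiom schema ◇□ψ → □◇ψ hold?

Frame correspondent (Sahlqvist): ∀x ∀y ∀z (Rxy ∧ Rxz → ∃w (Ryw ∧ Rzw)) — i.e. convergence.
A: fails — R10 and R10 but 0 and 0 have no common successor.
B: fails — Rcb and Rce but b and e have no common successor.
C: fails — Rww and Rwv but w and v have no common successor.
D: satisfies the condition.
E: satisfies the condition.
Valid on: D, E.

D, E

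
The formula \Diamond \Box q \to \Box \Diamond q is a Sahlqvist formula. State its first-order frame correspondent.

convergence

Suppose ◇□q→□◇q is valid. Take Rxy, Rxz and set V(q)={w : Ryw}. Then □q at y so ◇□q at x, so □◇q at x, so ◇q at z, giving w with Rzw and Ryw.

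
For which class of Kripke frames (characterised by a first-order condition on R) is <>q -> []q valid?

partial functionality: forall x forall y forall z (Rxy & Rxz -> y = z)

Suppose ◇q→□q is valid. Take Rxy, Rxz and set V(q)={y}. Then ◇q at x, so □q at x, so q at z, i.e. z=y.
Conversely, any frame satisfying forall x forall y forall z (Rxy & Rxz -> y = z) validates the schema.
Frame condition: forall x forall y forall z (Rxy & Rxz -> y = z).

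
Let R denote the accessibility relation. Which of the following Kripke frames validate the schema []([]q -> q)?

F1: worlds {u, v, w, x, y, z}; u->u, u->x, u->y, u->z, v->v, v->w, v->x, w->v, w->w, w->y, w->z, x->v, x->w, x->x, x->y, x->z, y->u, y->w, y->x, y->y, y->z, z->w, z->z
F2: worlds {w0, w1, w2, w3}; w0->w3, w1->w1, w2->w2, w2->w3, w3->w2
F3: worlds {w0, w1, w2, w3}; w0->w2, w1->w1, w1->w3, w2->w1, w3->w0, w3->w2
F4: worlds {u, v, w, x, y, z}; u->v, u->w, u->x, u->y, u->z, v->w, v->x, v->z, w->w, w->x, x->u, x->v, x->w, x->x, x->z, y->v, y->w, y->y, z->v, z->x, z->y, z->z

F1

Frame correspondent (Sahlqvist): forall x forall y (Rxy -> Ryy) — i.e. shift-reflexivity.
F1: condition met.
F2: fails — Rw0w3 but not Rw3w3.
F3: fails — Rw3w2 but not Rw2w2.
F4: fails — Ruv but not Rvv.
Valid on: F1.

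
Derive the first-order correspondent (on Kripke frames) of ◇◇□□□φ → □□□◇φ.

∀x ∀y ∀z ((xR²y ∧ xR³z) → ∃w (yR³w ∧ zRw))

This is a Sahlqvist (Geach-type) schema ◇^2□^3φ → □^3◇^1φ.
First-order correspondent: ∀x ∀y ∀z ((xR²y ∧ xR³z) → ∃w (yR³w ∧ zRw)).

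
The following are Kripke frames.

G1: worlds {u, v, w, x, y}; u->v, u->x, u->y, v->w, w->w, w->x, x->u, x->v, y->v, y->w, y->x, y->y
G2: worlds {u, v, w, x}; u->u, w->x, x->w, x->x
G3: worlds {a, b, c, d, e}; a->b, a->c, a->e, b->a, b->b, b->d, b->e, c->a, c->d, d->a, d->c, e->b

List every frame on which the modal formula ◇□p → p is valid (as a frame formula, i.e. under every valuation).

This is the axiom for symmetry; its first-order frame correspondent is ∀x ∀y (Rxy → Ryx).
G1: fails — Ruv but not Rvu.
G2: ✓.
G3: fails — Rae but not Rea.
Valid on: G2.

G2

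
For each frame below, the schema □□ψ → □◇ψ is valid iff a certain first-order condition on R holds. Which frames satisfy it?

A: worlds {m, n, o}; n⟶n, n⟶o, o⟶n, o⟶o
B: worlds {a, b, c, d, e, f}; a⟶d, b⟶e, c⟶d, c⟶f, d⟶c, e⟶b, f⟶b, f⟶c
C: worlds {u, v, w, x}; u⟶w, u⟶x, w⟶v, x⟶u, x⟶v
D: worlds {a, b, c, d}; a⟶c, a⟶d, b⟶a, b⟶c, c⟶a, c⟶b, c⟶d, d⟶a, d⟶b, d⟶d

This is the axiom for a generalized confluence (Geach) condition; its first-order frame correspondent is ∀x ∀z (xRz → ∃w (xR²w ∧ zRw)).
A: ✓.
B: ✓.
C: fails — wRv but no t with wR²t and vRt.
D: ✓.
Valid on: A, B, D.

A, B, D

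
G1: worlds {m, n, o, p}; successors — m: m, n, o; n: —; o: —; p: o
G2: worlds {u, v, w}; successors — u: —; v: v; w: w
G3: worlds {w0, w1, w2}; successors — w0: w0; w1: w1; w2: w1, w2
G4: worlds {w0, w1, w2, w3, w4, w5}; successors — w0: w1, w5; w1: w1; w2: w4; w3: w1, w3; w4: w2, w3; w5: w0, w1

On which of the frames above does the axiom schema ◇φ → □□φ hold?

G2

This is the axiom for a generalized confluence (Geach) condition; its first-order frame correspondent is ∀x ∀y ∀z ((xRy ∧ xR²z) → ∃w (y = w ∧ z = w)).
G1: fails — mRm, mR²n but m ≠ n.
G2: ✓.
G3: fails — w2Rw1, w2R²w2 but w1 ≠ w2.
G4: fails — w0Rw1, w0R²w0 but w1 ≠ w0.
Valid on: G2.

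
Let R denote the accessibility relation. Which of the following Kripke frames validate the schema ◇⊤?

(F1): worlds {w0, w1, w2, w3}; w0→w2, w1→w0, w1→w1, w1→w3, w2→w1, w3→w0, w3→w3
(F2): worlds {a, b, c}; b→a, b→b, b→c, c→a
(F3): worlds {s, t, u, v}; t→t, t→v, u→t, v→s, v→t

(F1)

The schema corresponds to seriality: ∀x ∃y Rxy.
(F1): ✓.
(F2): fails — world a has no successor.
(F3): fails — world s has no successor.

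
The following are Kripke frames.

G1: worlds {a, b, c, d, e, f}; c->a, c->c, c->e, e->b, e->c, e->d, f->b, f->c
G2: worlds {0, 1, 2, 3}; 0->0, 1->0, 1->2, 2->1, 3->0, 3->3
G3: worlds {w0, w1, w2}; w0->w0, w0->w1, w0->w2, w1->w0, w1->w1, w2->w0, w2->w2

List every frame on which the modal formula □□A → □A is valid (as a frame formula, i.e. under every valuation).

This is the axiom for density; its first-order frame correspondent is ∀x ∀y (Rxy → ∃z (Rxz ∧ Rzy)).
G1: fails — Reb but no z with Rez and Rzb.
G2: fails — R12 but no z with R1z and Rz2.
G3: holds.

G3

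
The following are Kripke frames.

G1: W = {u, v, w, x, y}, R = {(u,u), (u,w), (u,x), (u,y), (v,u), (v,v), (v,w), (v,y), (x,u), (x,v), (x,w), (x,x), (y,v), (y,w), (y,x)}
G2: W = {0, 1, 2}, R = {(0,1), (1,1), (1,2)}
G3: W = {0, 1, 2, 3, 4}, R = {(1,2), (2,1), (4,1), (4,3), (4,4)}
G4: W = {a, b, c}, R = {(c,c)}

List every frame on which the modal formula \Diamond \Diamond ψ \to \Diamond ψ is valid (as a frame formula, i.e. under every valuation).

This is the axiom for transitivity; its first-order frame correspondent is \forall x \forall y \forall z (Rxy \wedge Ryz \to Rxz).
G1: fails — Ryx and Rxu but not Ryu.
G2: fails — R01 and R12 but not R02.
G3: fails — R12 and R21 but not R11.
G4: ✓.
Valid on: G4.

G4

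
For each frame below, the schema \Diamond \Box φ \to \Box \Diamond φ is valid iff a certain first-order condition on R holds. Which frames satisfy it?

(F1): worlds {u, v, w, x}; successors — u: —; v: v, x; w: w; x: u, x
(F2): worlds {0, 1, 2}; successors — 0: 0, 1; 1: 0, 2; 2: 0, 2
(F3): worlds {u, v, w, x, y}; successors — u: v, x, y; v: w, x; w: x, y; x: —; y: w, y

(F2)

This is the axiom for convergence; its first-order frame correspondent is \forall x \forall y \forall z (Rxy \wedge Rxz \to \exists w (Ryw \wedge Rzw)).
(F1): fails — Rxu and Rxu but u and u have no common successor.
(F2): ✓.
(F3): fails — Ruv and Rux but v and x have no common successor.
Valid on: (F2).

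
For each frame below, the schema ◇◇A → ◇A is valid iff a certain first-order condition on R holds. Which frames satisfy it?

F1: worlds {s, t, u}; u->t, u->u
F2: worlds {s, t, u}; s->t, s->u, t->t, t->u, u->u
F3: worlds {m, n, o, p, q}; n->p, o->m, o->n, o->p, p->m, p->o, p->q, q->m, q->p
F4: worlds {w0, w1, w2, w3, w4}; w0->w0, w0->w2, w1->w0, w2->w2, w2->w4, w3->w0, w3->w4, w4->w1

F1, F2

The schema corresponds to transitivity: ∀x ∀y ∀z (Rxy ∧ Ryz → Rxz).
F1: ✓.
F2: ✓.
F3: fails — Rop and Rpo but not Roo.
F4: fails — Rw1w0 and Rw0w2 but not Rw1w2.
Valid on: F1, F2.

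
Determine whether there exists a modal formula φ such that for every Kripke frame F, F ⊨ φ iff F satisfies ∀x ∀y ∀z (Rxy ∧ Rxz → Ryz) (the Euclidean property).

Definable; ◇q → □◇q defines it

Yes: it is the Euclidean property, defined by the 5 schema ◇q → □◇q.
Suppose ◇q→□◇q is valid. Take Rxy, Rxz and set V(q)={y}. Then ◇q at x, so □◇q at x, so ◇q at z, so some w with Rzw has q; w=y, i.e. Rzy. By symmetry of the argument, Ryz.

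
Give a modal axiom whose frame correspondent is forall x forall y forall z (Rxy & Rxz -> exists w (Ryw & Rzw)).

The condition is convergence. The .2 schema ◇□r → □◇r defines it.
Suppose ◇□r→□◇r is valid. Take Rxy, Rxz and set V(r)={w : Ryw}. Then □r at y so ◇□r at x, so □◇r at x, so ◇r at z, giving w with Rzw and Ryw.

◇□r → □◇r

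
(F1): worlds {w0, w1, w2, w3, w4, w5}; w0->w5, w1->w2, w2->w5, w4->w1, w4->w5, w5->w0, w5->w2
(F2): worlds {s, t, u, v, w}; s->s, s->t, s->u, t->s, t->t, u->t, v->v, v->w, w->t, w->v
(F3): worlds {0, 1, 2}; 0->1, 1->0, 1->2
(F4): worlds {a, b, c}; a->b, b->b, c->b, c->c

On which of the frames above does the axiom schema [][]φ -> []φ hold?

(F2), (F4)

Frame correspondent (Sahlqvist): forall x forall y (Rxy -> exists z (Rxz & Rzy)) — i.e. density.
(F1): fails — Rw1w2 but no z with Rw1z and Rzw2.
(F2): satisfies the condition.
(F3): fails — R12 but no z with R1z and Rz2.
(F4): satisfies the condition.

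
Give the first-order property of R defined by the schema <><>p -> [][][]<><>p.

This is a Sahlqvist (Geach-type) schema ◇^2□^0p → □^3◇^2p.
First-order correspondent: forall x forall y forall z ((x R^2 y & x R^3 z) -> exists w (y = w & z R^2 w)).

forall x forall y forall z ((x R^2 y & x R^3 z) -> exists w (y = w & z R^2 w))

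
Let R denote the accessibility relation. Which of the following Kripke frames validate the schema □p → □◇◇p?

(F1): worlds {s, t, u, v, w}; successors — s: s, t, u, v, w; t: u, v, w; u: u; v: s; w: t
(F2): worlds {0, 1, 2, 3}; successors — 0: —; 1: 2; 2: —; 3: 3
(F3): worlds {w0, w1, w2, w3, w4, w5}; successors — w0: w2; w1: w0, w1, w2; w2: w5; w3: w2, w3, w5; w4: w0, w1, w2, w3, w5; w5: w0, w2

This is the axiom for a generalized confluence (Geach) condition; its first-order frame correspondent is ∀x ∀z (xRz → ∃w (xRw ∧ zR²w)).
(F1): holds.
(F2): fails — 1R2 but no w with 1Rw and 2R²w.
(F3): fails — w1Rw0 but no w with w1Rw and w0R²w.
Valid on: (F1).

(F1)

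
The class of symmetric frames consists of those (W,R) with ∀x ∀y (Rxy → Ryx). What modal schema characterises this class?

r → □◇r

A defining formula is r → □◇r (the B axiom).
Suppose r→□◇r is valid. Take Rxy and set V(r)={x}. Then r at x, so □◇r at x, so ◇r at y, so some z with Ryz has r; z=x, i.e. Ryx.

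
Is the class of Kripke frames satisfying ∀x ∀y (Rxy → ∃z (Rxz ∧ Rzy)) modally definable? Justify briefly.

The condition is density. A defining modal formula is □□p → □p.
Suppose □□p→□p is valid. Take Rxy and set V(p)={w : xR²w}. Then □□p at x, so □p at x, so p at y, i.e. ∃z(Rxz∧Rzy).

Yes — defined by □□p → □p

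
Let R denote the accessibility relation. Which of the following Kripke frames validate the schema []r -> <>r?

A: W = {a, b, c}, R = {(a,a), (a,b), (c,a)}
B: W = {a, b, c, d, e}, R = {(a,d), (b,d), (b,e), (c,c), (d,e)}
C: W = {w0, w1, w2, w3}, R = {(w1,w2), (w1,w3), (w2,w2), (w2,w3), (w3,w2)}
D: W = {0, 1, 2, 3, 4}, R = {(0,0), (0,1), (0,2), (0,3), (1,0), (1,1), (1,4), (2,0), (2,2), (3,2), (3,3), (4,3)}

D

The schema corresponds to seriality: forall x exists y Rxy.
A: fails — world b has no successor.
B: fails — world e has no successor.
C: fails — world w0 has no successor.
D: condition met.
Valid on: D.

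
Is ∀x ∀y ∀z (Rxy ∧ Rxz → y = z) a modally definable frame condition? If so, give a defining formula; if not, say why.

Yes, by ◇q → □q

The condition is partial functionality. A defining modal formula is ◇q → □q.
Suppose ◇q→□q is valid. Take Rxy, Rxz and set V(q)={y}. Then ◇q at x, so □q at x, so q at z, i.e. z=y.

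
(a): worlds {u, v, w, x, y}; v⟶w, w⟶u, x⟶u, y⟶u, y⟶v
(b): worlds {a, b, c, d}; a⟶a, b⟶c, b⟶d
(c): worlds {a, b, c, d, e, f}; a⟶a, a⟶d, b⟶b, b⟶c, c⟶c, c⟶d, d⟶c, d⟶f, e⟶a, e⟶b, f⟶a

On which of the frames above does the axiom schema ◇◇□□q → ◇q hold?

(b)

Frame correspondent (Sahlqvist): ∀x ∀y (xR²y → ∃w (yR²w ∧ xRw)) — i.e. a generalized confluence (Geach) condition.
(a): fails — vR²u but no t with uR²t and vRt.
(b): satisfies the condition.
(c): fails — eR²c but no w with cR²w and eRw.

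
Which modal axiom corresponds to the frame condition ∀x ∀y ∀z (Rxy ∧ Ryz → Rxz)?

□p → □□p

This is transitivity; the standard corresponding axiom is 4: □p → □□p.
Suppose □p→□□p is valid. Take Rxy, Ryz and set V(p)={w : Rxw}. Then □p at x, so □□p at x, so □p at y, so p at z, i.e. Rxz.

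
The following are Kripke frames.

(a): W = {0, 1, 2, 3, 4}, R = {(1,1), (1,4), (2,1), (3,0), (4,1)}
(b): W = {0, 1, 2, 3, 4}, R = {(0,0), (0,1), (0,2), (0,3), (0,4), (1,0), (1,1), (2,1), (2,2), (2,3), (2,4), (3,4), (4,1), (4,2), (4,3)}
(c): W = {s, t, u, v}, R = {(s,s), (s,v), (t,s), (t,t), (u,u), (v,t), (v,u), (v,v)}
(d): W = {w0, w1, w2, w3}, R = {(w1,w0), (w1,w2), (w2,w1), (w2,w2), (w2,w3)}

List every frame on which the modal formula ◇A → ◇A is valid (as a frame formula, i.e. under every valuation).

(a), (b), (c), (d)

This is the axiom for a generalized confluence (Geach) condition; its first-order frame correspondent is ∀x ∀y (xRy → ∃w (y = w ∧ xRw)).
(a): holds.
(b): holds.
(c): holds.
(d): holds.
Valid on: (a), (b), (c), (d).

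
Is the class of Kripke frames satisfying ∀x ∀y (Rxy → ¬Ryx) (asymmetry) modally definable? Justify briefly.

If a class were modally definable it would be closed under surjective bounded morphisms (Goldblatt–Thomason).
The 3-cycle (worlds a,b,c with a→b→c→a) is asymmetric. Mapping every world to a single reflexive point • is a surjective bounded morphism, and the reflexive point is not asymmetric (R•• but asymmetry requires ¬R••).
So the class is not modally definable.

No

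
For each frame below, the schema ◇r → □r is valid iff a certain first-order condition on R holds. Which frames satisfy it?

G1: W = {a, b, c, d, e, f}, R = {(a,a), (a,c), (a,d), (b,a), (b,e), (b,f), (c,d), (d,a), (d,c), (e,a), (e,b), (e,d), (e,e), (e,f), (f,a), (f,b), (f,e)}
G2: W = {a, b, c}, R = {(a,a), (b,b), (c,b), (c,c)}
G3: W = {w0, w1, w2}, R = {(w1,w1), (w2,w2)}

G3

This is the axiom for partial functionality; its first-order frame correspondent is ∀x ∀y ∀z (Rxy ∧ Rxz → y = z).
G1: fails — a sees both a and c.
G2: fails — c sees both b and c.
G3: condition met.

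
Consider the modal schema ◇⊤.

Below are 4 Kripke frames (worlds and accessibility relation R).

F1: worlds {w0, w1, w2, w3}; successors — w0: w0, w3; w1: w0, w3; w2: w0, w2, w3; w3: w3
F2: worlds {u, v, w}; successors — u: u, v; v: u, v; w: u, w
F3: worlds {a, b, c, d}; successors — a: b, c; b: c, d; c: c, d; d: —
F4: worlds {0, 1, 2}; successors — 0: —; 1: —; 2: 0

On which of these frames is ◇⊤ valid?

F1, F2

This is the axiom for seriality; its first-order frame correspondent is ∀x ∃y Rxy.
F1: condition met.
F2: condition met.
F3: fails — world d has no successor.
F4: fails — world 0 has no successor.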